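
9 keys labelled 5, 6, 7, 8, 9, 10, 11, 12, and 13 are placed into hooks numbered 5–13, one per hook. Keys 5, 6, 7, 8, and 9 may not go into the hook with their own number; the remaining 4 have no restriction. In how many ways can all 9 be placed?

Let Aᵢ (for 5 ≤ i ≤ 9) be the placements that put key i in its forbidden hook. Any j of these fix j positions, leaving (9−j)! ways to fill the rest, and there are C(5,j) ways to pick which j.
By inclusion–exclusion, the number of valid placements is Σ_{j=0}^{5} (−1)^j C(5,j)·(9−j)!.
Computing: 362880 − 201600 + 50400 − 7200 + 600 − 24 = 205056.

205056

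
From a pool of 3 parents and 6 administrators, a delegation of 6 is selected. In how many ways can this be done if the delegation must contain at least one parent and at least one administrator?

83

Unrestricted: C(9,6) = 84 ways to pick any 6 of the 9.
Subtract selections that omit an entire group: no parents → C(6,6) = 1; no administrators → C(3,6) = 0.
Both groups omitted at once is impossible, so 84 − 1 = 83.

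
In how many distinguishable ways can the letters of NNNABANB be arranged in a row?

The 8 letters of NNNABANB have repeats: A appearing twice, B appearing twice, and N appearing 4 times.
So there are 8! / (4!·2!·2!) = 420 distinguishable arrangements.

420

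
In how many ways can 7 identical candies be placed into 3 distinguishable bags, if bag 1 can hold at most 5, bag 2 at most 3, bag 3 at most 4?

17

Ignoring the caps, the number of non-negative solutions to x_1+…+x_3 = 7 is C(9,2) = 36.
Subtract solutions that violate a single cap (substitute x_i' = x_i − (cap_i+1)): x_1 ≥ 6 gives C(3,2) = 3; x_2 ≥ 4 gives C(5,2) = 10; x_3 ≥ 5 gives C(4,2) = 6. Together 19.
No two caps can be exceeded simultaneously, so the pair terms are all 0.
By inclusion–exclusion the count is 36 − 19 + 0 = 17.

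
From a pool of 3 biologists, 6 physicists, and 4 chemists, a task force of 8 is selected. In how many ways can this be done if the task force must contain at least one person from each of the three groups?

Total 8-person selections from all 13: C(13,8) = 1287.
Subtract selections that omit an entire group: no biologists → C(10,8) = 45; no physicists → C(7,8) = 0; no chemists → C(9,8) = 9.
Add back selections omitting two groups (i.e. drawn from a single group): C(3,8) + C(6,8) + C(4,8) = 0.
By inclusion–exclusion: 1287 − 54 + 0 = 1233.

1233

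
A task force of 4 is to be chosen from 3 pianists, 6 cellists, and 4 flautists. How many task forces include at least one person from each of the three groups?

360

Total 4-person selections from all 13: C(13,4) = 715.
Selections missing a whole group: no pianists → C(10,4) = 210; no cellists → C(7,4) = 35; no flautists → C(9,4) = 126.
Add back selections omitting two groups (i.e. drawn from a single group): C(3,4) + C(6,4) + C(4,4) = 16.
By inclusion–exclusion: 715 − 371 + 16 = 360.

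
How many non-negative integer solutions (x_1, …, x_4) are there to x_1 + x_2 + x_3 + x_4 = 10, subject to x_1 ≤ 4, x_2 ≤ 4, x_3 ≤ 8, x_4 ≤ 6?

151

By stars and bars, unrestricted non-negative solutions to x_1+…+x_4 = 10 number C(10+3,3) = 286.
Subtract solutions that violate a single cap (substitute x_i' = x_i − (cap_i+1)): x_1 ≥ 5 gives C(8,3) = 56; x_2 ≥ 5 gives C(8,3) = 56; x_3 ≥ 9 gives C(4,3) = 4; x_4 ≥ 7 gives C(6,3) = 20. Together 136.
Add back pairs where two caps are both exceeded: 1 + 0 + 0 + 0 + 0 + 0 = 1.
By inclusion–exclusion the count is 286 − 136 + 1 = 151.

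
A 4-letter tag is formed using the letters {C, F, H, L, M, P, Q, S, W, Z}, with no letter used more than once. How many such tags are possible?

5040

With no repetition, fill the 4 letters in order: 10 choices, then 9, down to 7.
10 × 9 × 8 × 7 = 5040.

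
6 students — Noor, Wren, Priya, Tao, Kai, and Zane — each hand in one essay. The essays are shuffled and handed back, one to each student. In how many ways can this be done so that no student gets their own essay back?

Let Aᵢ be the assignments in which student i gets their own essay. We want the size of the complement of A₁∪…∪A_6.
By inclusion–exclusion this is Σ_{j=0}^{6} (−1)^j C(6,j)·(6−j)!.
Computing: 720 − 720 + 360 − 120 + 30 − 6 + 1 = 265.

265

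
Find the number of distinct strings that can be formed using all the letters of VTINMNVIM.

22680

The 9 letters of VTINMNVIM have repeats: I appearing twice, M appearing twice, N appearing twice, and V appearing twice.
So there are 9! / (2!·2!·2!·2!) = 22680 distinguishable arrangements.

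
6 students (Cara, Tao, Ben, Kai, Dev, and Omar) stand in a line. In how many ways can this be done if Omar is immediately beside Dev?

240

Glue Omar and Dev into one block (2 internal orders), leaving 5 units to arrange in a row.
That gives 2 × 5! = 2 × 120 = 240.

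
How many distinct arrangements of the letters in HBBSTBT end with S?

With the last slot taken by S, it remains to arrange the other 6 letters (HBBTBT).
Those 6 letters have B appearing 3 times and T appearing twice, giving (6)!/(3!·2!) = 60.

60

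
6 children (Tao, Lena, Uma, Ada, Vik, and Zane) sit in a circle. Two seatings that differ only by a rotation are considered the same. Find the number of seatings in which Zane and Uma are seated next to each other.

48

Glue Zane and Uma into a block (2 internal orders). Seating 5 units around a circle gives (4)! arrangements.
So 2 × (4)! = 2 × 24 = 48.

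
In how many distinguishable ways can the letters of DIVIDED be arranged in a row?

420

DIVIDED has 7 letters with D appearing 3 times and I appearing twice.
The number of distinct arrangements is 7!/(3!·2!) = 5040/12 = 420.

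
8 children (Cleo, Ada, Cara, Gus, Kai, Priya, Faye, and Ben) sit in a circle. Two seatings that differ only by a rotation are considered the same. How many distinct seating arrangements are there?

Around a circle, 8 distinct people have 8!/8 = (7)! = 5040 rotationally distinct seatings.

5040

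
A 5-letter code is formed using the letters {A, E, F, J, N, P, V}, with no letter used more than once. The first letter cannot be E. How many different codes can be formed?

2160

The first letter has 7−1 = 6 choices (anything except E).
The remaining 4 letters are filled from the other 6 symbols without repetition: 6 × 5 × 4 × 3 = 360.
Total: 6 × 360 = 2160.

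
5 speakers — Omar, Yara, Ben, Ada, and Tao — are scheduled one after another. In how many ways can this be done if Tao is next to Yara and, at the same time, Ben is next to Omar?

24

Treat {Tao,Yara} as one block (2 orders) and {Ben,Omar} as another (2 orders).
That leaves 3 units to arrange: 2 × 2 × 3! = 4 × 6 = 24.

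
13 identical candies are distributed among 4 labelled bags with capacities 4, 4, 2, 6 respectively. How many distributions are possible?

Without the upper bounds there are C(16,3) = 560 ways to split 13 among 4 bags.
Subtract solutions that violate a single cap (substitute x_i' = x_i − (cap_i+1)): x_1 ≥ 5 gives C(11,3) = 165; x_2 ≥ 5 gives C(11,3) = 165; x_3 ≥ 3 gives C(13,3) = 286; x_4 ≥ 7 gives C(9,3) = 84. Together 700.
Add back pairs where two caps are both exceeded: 20 + 56 + 4 + 56 + 4 + 20 = 160.
Subtract triples: 1 + 0 + 0 + 0 = 1.
By inclusion–exclusion the count is 560 − 700 + 160 − 1 = 19.

19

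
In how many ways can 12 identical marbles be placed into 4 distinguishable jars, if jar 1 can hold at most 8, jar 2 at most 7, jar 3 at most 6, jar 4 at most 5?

260

Ignoring the caps, the number of non-negative solutions to x_1+…+x_4 = 12 is C(15,3) = 455.
Subtract solutions that violate a single cap (substitute x_i' = x_i − (cap_i+1)): x_1 ≥ 9 gives C(6,3) = 20; x_2 ≥ 8 gives C(7,3) = 35; x_3 ≥ 7 gives C(8,3) = 56; x_4 ≥ 6 gives C(9,3) = 84. Together 195.
No two caps can be exceeded simultaneously, so the pair terms are all 0.
By inclusion–exclusion the count is 455 − 195 + 0 = 260.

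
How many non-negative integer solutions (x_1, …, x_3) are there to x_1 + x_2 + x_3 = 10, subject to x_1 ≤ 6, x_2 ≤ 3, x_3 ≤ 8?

By stars and bars, unrestricted non-negative solutions to x_1+…+x_3 = 10 number C(10+2,2) = 66.
Subtract solutions that violate a single cap (substitute x_i' = x_i − (cap_i+1)): x_1 ≥ 7 gives C(5,2) = 10; x_2 ≥ 4 gives C(8,2) = 28; x_3 ≥ 9 gives C(3,2) = 3. Together 41.
No two caps can be exceeded simultaneously, so the pair terms are all 0.
By inclusion–exclusion the count is 66 − 41 + 0 = 25.

25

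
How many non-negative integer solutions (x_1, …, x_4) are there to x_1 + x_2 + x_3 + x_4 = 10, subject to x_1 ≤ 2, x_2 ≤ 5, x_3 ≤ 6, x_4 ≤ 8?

Without the upper bounds there are C(13,3) = 286 ways to split 10 among 4 variables.
Subtract solutions that violate a single cap (substitute x_i' = x_i − (cap_i+1)): x_1 ≥ 3 gives C(10,3) = 120; x_2 ≥ 6 gives C(7,3) = 35; x_3 ≥ 7 gives C(6,3) = 20; x_4 ≥ 9 gives C(4,3) = 4. Together 179.
Add back pairs where two caps are both exceeded: 4 + 1 + 0 + 0 + 0 + 0 = 5.
By inclusion–exclusion the count is 286 − 179 + 5 = 112.

112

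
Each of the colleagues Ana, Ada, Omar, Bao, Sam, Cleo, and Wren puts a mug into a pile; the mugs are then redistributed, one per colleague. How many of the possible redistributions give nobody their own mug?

1854

Count assignments avoiding every fixed point. For any j of the 7 colleagues fixed to their own mug, the other 7−j can be arranged in (7−j)! ways.
By inclusion–exclusion this is Σ_{j=0}^{7} (−1)^j C(7,j)·(7−j)!.
Computing: 5040 − 5040 + 2520 − 840 + 210 − 42 + 7 − 1 = 1854.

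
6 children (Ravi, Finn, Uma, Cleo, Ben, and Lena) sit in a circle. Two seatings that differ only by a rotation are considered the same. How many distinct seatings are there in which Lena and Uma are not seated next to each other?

All circular seatings of 6 people number (5)! = 120.
Those with Lena next to Uma: fuse the pair into one unit and seat 5 units around a circle — 2·(4)! = 48.
Subtracting, 120 − 48 = 72.

72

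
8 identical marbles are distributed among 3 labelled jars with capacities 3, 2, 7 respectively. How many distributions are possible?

Ignoring the caps, the number of non-negative solutions to x_1+…+x_3 = 8 is C(10,2) = 45.
Subtract solutions that violate a single cap (substitute x_i' = x_i − (cap_i+1)): x_1 ≥ 4 gives C(6,2) = 15; x_2 ≥ 3 gives C(7,2) = 21; x_3 ≥ 8 gives C(2,2) = 1. Together 37.
Add back pairs where two caps are both exceeded: 3 + 0 + 0 = 3.
By inclusion–exclusion the count is 45 − 37 + 3 = 11.

11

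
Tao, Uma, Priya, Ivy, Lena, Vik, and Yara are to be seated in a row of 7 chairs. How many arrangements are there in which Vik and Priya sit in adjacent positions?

Treat {Vik, Priya} as a single unit. There are 6 units to order, and the pair itself can be ordered 2 ways.
So the count is 2·(6)! = 1440.

1440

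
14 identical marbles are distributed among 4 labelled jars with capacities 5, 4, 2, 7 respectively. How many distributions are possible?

31

Ignoring the caps, the number of non-negative solutions to x_1+…+x_4 = 14 is C(17,3) = 680.
Subtract solutions that violate a single cap (substitute x_i' = x_i − (cap_i+1)): x_1 ≥ 6 gives C(11,3) = 165; x_2 ≥ 5 gives C(12,3) = 220; x_3 ≥ 3 gives C(14,3) = 364; x_4 ≥ 8 gives C(9,3) = 84. Together 833.
Add back pairs where two caps are both exceeded: 20 + 56 + 1 + 84 + 4 + 20 = 185.
Subtract triples: 1 + 0 + 0 + 0 = 1.
By inclusion–exclusion the count is 680 − 833 + 185 − 1 = 31.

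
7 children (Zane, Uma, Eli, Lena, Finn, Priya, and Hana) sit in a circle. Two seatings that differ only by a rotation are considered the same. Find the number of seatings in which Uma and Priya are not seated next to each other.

All circular seatings of 7 people number (6)! = 720.
Those with Uma next to Priya: fuse the pair into one unit and seat 6 units around a circle — 2·(5)! = 240.
Subtracting, 720 − 240 = 480.

480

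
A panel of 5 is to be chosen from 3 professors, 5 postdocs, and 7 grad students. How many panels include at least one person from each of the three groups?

Unrestricted: C(15,5) = 3003 ways to pick any 5 of the 15.
Selections missing a whole group: no professors → C(12,5) = 792; no postdocs → C(10,5) = 252; no grad students → C(8,5) = 56.
Add back selections omitting two groups (i.e. drawn from a single group): C(3,5) + C(5,5) + C(7,5) = 22.
By inclusion–exclusion: 3003 − 1100 + 22 = 1925.

1925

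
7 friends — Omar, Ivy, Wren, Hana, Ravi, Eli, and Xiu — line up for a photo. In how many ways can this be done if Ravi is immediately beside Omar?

Treat {Ravi, Omar} as a single unit. There are 6 units to order, and the pair itself can be ordered 2 ways.
So the count is 2·(6)! = 1440.

1440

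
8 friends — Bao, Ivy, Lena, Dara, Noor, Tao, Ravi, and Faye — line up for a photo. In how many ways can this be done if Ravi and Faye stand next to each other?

Place the 6 others and the Ravi-Faye pair as 7 objects in a line; the pair has 2 internal arrangements.
That gives 2 × 7! = 2 × 5040 = 10080.

10080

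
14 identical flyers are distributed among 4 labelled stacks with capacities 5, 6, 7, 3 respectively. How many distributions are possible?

95

Ignoring the caps, the number of non-negative solutions to x_1+…+x_4 = 14 is C(17,3) = 680.
Subtract solutions that violate a single cap (substitute x_i' = x_i − (cap_i+1)): x_1 ≥ 6 gives C(11,3) = 165; x_2 ≥ 7 gives C(10,3) = 120; x_3 ≥ 8 gives C(9,3) = 84; x_4 ≥ 4 gives C(13,3) = 286. Together 655.
Add back pairs where two caps are both exceeded: 4 + 1 + 35 + 0 + 20 + 10 = 70.
By inclusion–exclusion the count is 680 − 655 + 70 = 95.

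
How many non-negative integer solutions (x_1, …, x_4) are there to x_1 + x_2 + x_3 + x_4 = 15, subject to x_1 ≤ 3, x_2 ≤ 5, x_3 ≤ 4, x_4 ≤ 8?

Ignoring the caps, the number of non-negative solutions to x_1+…+x_4 = 15 is C(18,3) = 816.
Subtract solutions that violate a single cap (substitute x_i' = x_i − (cap_i+1)): x_1 ≥ 4 gives C(14,3) = 364; x_2 ≥ 6 gives C(12,3) = 220; x_3 ≥ 5 gives C(13,3) = 286; x_4 ≥ 9 gives C(9,3) = 84. Together 954.
Add back pairs where two caps are both exceeded: 56 + 84 + 10 + 35 + 1 + 4 = 190.
Subtract triples: 1 + 0 + 0 + 0 = 1.
By inclusion–exclusion the count is 816 − 954 + 190 − 1 = 51.

51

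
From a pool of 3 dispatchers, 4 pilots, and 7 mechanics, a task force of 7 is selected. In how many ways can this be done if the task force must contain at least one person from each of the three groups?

2982

With no constraint there are C(14,7) = 3432 possible selections.
Subtract selections that omit an entire group: no dispatchers → C(11,7) = 330; no pilots → C(10,7) = 120; no mechanics → C(7,7) = 1.
Add back selections omitting two groups (i.e. drawn from a single group): C(3,7) + C(4,7) + C(7,7) = 1.
By inclusion–exclusion: 3432 − 451 + 1 = 2982.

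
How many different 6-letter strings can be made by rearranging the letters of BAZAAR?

120

The 6 letters of BAZAAR have repeats: A appearing 3 times.
So there are 6! / (3!) = 120 distinguishable arrangements.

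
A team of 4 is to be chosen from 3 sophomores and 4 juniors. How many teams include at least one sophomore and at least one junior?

Total 4-person selections from all 7: C(7,4) = 35.
Subtract selections that omit an entire group: no sophomores → C(4,4) = 1; no juniors → C(3,4) = 0.
Both groups omitted at once is impossible, so 35 − 1 = 34.

34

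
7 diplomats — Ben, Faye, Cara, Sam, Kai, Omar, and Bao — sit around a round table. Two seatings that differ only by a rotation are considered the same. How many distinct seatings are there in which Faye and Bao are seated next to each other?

Treat {Faye, Bao} as one unit (2 internal orders) and seat the resulting 6 units around the table: (5)! circular arrangements.
So 2 × (5)! = 2 × 120 = 240.

240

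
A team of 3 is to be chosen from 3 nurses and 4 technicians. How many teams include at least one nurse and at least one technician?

Unrestricted: C(7,3) = 35 ways to pick any 3 of the 7.
Subtract selections that omit an entire group: no nurses → C(4,3) = 4; no technicians → C(3,3) = 1.
Both groups omitted at once is impossible, so 35 − 5 = 30.

30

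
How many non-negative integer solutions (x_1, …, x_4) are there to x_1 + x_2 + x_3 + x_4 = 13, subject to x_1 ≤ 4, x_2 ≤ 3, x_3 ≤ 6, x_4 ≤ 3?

20

By stars and bars, unrestricted non-negative solutions to x_1+…+x_4 = 13 number C(13+3,3) = 560.
Subtract solutions that violate a single cap (substitute x_i' = x_i − (cap_i+1)): x_1 ≥ 5 gives C(11,3) = 165; x_2 ≥ 4 gives C(12,3) = 220; x_3 ≥ 7 gives C(9,3) = 84; x_4 ≥ 4 gives C(12,3) = 220. Together 689.
Add back pairs where two caps are both exceeded: 35 + 4 + 35 + 10 + 56 + 10 = 150.
Subtract triples: 0 + 1 + 0 + 0 = 1.
By inclusion–exclusion the count is 560 − 689 + 150 − 1 = 20.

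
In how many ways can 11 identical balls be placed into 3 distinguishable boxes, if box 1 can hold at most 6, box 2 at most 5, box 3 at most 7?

Ignoring the caps, the number of non-negative solutions to x_1+…+x_3 = 11 is C(13,2) = 78.
Subtract solutions that violate a single cap (substitute x_i' = x_i − (cap_i+1)): x_1 ≥ 7 gives C(6,2) = 15; x_2 ≥ 6 gives C(7,2) = 21; x_3 ≥ 8 gives C(5,2) = 10. Together 46.
No two caps can be exceeded simultaneously, so the pair terms are all 0.
By inclusion–exclusion the count is 78 − 46 + 0 = 32.

32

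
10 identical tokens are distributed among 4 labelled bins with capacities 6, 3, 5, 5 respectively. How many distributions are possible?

114

By stars and bars, unrestricted non-negative solutions to x_1+…+x_4 = 10 number C(10+3,3) = 286.
Subtract solutions that violate a single cap (substitute x_i' = x_i − (cap_i+1)): x_1 ≥ 7 gives C(6,3) = 20; x_2 ≥ 4 gives C(9,3) = 84; x_3 ≥ 6 gives C(7,3) = 35; x_4 ≥ 6 gives C(7,3) = 35. Together 174.
Add back pairs where two caps are both exceeded: 0 + 0 + 0 + 1 + 1 + 0 = 2.
By inclusion–exclusion the count is 286 − 174 + 2 = 114.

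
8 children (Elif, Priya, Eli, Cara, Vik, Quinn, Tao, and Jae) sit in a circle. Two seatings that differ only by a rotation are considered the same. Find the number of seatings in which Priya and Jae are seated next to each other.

1440

Treat {Priya, Jae} as one unit (2 internal orders) and seat the resulting 7 units around the table: (6)! circular arrangements.
So 2 × (6)! = 2 × 720 = 1440.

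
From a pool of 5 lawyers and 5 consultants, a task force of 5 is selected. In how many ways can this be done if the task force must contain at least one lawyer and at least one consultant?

With no constraint there are C(10,5) = 252 possible selections.
Selections missing a whole group: no lawyers → C(5,5) = 1; no consultants → C(5,5) = 1.
Both groups omitted at once is impossible, so 252 − 2 = 250.

250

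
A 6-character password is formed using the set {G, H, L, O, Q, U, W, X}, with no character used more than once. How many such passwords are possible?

With no repetition, fill the 6 characters in order: 8 choices, then 7, down to 3.
8 × 7 × 6 × 5 × 4 × 3 = 20160.

20160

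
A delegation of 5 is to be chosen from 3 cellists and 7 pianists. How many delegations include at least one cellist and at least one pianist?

231

With no constraint there are C(10,5) = 252 possible selections.
Subtract selections that omit an entire group: no cellists → C(7,5) = 21; no pianists → C(3,5) = 0.
Both groups omitted at once is impossible, so 252 − 21 = 231.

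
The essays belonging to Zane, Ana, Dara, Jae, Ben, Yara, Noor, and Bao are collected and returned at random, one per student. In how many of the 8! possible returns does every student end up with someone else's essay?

Let Aᵢ be the assignments in which student i gets their own essay. We want the size of the complement of A₁∪…∪A_8.
By inclusion–exclusion this is Σ_{j=0}^{8} (−1)^j C(8,j)·(8−j)!.
Computing: 40320 − 40320 + 20160 − 6720 + 1680 − 336 + 56 − 8 + 1 = 14833.

14833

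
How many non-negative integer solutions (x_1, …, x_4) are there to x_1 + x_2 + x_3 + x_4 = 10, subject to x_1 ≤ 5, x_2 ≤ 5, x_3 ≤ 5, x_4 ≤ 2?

73

By stars and bars, unrestricted non-negative solutions to x_1+…+x_4 = 10 number C(10+3,3) = 286.
Subtract solutions that violate a single cap (substitute x_i' = x_i − (cap_i+1)): x_1 ≥ 6 gives C(7,3) = 35; x_2 ≥ 6 gives C(7,3) = 35; x_3 ≥ 6 gives C(7,3) = 35; x_4 ≥ 3 gives C(10,3) = 120. Together 225.
Add back pairs where two caps are both exceeded: 0 + 0 + 4 + 0 + 4 + 4 = 12.
By inclusion–exclusion the count is 286 − 225 + 12 = 73.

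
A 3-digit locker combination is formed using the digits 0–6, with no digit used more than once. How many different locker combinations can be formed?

210

Choose and order 3 of the 7 symbols: the first digit has 7 options, the next 6, then 5.
That product is 7 × 6 × 5 = 210.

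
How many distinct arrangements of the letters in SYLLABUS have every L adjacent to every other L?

Treat the 2 copies of L as a single block. The multiset to arrange is then {LL, A, B, S, S, U, Y}, 7 items in all.
That gives (7)!/(2!) = 2520 arrangements.

2520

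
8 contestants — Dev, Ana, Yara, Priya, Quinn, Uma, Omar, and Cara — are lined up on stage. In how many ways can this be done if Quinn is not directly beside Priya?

30240

Of the 8! = 40320 arrangements, those with Quinn and Priya adjacent number 2 × 7! = 10080 (treat the pair as a block with 2 internal orders).
So 40320 − 10080 = 30240 arrangements keep them apart.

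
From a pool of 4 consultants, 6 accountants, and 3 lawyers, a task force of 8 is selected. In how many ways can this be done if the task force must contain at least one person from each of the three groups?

With no constraint there are C(13,8) = 1287 possible selections.
Selections missing a whole group: no consultants → C(9,8) = 9; no accountants → C(7,8) = 0; no lawyers → C(10,8) = 45.
Add back selections omitting two groups (i.e. drawn from a single group): C(4,8) + C(6,8) + C(3,8) = 0.
By inclusion–exclusion: 1287 − 54 + 0 = 1233.

1233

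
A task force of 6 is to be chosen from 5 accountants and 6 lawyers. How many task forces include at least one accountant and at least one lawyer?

461

Total 6-person selections from all 11: C(11,6) = 462.
Selections missing a whole group: no accountants → C(6,6) = 1; no lawyers → C(5,6) = 0.
Both groups omitted at once is impossible, so 462 − 1 = 461.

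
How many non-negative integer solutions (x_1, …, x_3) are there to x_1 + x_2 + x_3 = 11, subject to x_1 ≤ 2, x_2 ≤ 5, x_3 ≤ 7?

Without the upper bounds there are C(13,2) = 78 ways to split 11 among 3 variables.
Subtract solutions that violate a single cap (substitute x_i' = x_i − (cap_i+1)): x_1 ≥ 3 gives C(10,2) = 45; x_2 ≥ 6 gives C(7,2) = 21; x_3 ≥ 8 gives C(5,2) = 10. Together 76.
Add back pairs where two caps are both exceeded: 6 + 1 + 0 = 7.
By inclusion–exclusion the count is 78 − 76 + 7 = 9.

9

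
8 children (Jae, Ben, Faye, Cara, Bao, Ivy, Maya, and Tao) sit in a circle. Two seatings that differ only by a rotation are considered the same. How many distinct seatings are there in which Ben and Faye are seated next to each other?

Glue Ben and Faye into a block (2 internal orders). Seating 7 units around a circle gives (6)! arrangements.
So 2 × (6)! = 2 × 720 = 1440.

1440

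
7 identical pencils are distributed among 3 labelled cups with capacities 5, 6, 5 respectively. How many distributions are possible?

Ignoring the caps, the number of non-negative solutions to x_1+…+x_3 = 7 is C(9,2) = 36.
Subtract solutions that violate a single cap (substitute x_i' = x_i − (cap_i+1)): x_1 ≥ 6 gives C(3,2) = 3; x_2 ≥ 7 gives C(2,2) = 1; x_3 ≥ 6 gives C(3,2) = 3. Together 7.
No two caps can be exceeded simultaneously, so the pair terms are all 0.
By inclusion–exclusion the count is 36 − 7 + 0 = 29.

29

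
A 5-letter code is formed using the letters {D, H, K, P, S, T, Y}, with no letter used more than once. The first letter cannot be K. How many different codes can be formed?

The first letter has 7−1 = 6 choices (anything except K).
The remaining 4 letters are filled from the other 6 symbols without repetition: 6 × 5 × 4 × 3 = 360.
Total: 6 × 360 = 2160.

2160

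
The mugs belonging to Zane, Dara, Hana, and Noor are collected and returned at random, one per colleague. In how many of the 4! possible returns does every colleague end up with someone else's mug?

Let Aᵢ be the assignments in which colleague i gets their own mug. We want the size of the complement of A₁∪…∪A_4.
By inclusion–exclusion this is Σ_{j=0}^{4} (−1)^j C(4,j)·(4−j)!.
Computing: 24 − 24 + 12 − 4 + 1 = 9.

9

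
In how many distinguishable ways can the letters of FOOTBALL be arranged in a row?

The 8 letters of FOOTBALL have repeats: L appearing twice and O appearing twice.
Dividing 8! = 40320 by 2!·2! = 4 for the repeated letters gives 10080.

10080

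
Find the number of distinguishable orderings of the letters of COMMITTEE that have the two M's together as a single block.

Treat the 2 copies of M as a single block. The multiset to arrange is then {MM, C, E, E, I, O, T, T}, 8 items in all.
That gives (8)!/(2!·2!) = 10080 arrangements.

10080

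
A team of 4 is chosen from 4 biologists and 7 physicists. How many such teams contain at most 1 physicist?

29

Split by how many physicists are chosen (0 through 1).
Sum: C(7,0)·C(4,4) + C(7,1)·C(4,3) = 1 + 28 = 29.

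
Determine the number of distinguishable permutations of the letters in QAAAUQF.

The 7 letters of QAAAUQF have repeats: A appearing 3 times and Q appearing twice.
The number of distinct arrangements is 7!/(3!·2!) = 5040/12 = 420.

420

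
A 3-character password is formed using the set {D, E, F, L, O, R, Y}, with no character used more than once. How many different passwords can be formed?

With no repetition, fill the 3 characters in order: 7 choices, then 6, down to 5.
7 × 6 × 5 = 210.

210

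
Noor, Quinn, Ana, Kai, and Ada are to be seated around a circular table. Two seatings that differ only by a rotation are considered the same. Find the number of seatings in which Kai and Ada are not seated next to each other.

12

Without the restriction there are (4)! = 24 seatings.
Those with Kai next to Ada: fuse the pair into one unit and seat 4 units around a circle — 2·(3)! = 12.
Subtracting, 24 − 12 = 12.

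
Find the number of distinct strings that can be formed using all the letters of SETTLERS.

5040

The 8 letters of SETTLERS have repeats: E appearing twice, S appearing twice, and T appearing twice.
The number of distinct arrangements is 8!/(2!·2!·2!) = 40320/8 = 5040.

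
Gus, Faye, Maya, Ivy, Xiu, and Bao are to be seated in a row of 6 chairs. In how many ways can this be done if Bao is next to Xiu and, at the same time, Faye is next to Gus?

96

Treat {Bao,Xiu} as one block (2 orders) and {Faye,Gus} as another (2 orders).
That leaves 4 units to arrange: 2 × 2 × 4! = 4 × 24 = 96.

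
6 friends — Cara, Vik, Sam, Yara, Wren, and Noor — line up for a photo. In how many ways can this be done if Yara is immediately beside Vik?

Glue Yara and Vik into one block (2 internal orders), leaving 5 units to arrange in a row.
So the count is 2·(5)! = 240.

240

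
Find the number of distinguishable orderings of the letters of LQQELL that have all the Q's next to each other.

Treat the 2 copies of Q as a single block. The multiset to arrange is then {QQ, E, L, L, L}, 5 items in all.
That gives (5)!/(3!) = 20 arrangements.

20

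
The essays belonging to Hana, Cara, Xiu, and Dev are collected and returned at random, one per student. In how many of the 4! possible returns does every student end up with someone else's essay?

9

Count assignments avoiding every fixed point. For any j of the 4 students fixed to their own essay, the other 4−j can be arranged in (4−j)! ways.
By inclusion–exclusion this is Σ_{j=0}^{4} (−1)^j C(4,j)·(4−j)!.
Computing: 24 − 24 + 12 − 4 + 1 = 9.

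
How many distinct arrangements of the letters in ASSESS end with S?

Fix S in the last position and arrange the remaining 5 letters.
Those 5 letters have S appearing 3 times, giving (5)!/(3!) = 20.

20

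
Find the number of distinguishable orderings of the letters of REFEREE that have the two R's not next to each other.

Total arrangements of REFEREE: 7!/(4!·2!) = 105.
If the two R's are adjacent, glue them into one block, leaving 6 items to arrange: (6)!/(4!) = 30 ways.
Hence 105 − 30 = 75.

75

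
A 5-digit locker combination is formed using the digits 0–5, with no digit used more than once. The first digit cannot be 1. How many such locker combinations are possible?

600

The first digit has 6−1 = 5 choices (anything except 1).
The remaining 4 digits are filled from the other 5 symbols without repetition: 5 × 4 × 3 × 2 = 120.
Total: 5 × 120 = 600.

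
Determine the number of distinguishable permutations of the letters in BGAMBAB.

420

The 7 letters of BGAMBAB have repeats: A appearing twice and B appearing 3 times.
Dividing 7! = 5040 by 3!·2! = 12 for the repeated letters gives 420.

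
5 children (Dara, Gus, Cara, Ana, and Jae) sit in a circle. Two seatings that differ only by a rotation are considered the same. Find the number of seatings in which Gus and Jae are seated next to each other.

Treat {Gus, Jae} as one unit (2 internal orders) and seat the resulting 4 units around the table: (3)! circular arrangements.
So 2 × (3)! = 2 × 6 = 12.

12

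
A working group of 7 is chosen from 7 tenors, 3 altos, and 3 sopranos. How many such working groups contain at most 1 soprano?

Split by how many sopranos are chosen (0 through 1).
Sum: C(3,0)·C(10,7) + C(3,1)·C(10,6) = 120 + 630 = 750.

750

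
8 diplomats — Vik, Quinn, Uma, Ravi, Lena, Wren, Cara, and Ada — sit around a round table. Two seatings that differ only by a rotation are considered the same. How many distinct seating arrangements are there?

Seat Vik anywhere (absorbing the rotational symmetry), then permute the other 7: (7)! = 5040.

5040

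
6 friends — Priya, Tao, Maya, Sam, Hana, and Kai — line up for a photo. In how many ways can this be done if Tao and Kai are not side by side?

Of the 6! = 720 arrangements, those with Tao and Kai adjacent number 2 × 5! = 240 (treat the pair as a block with 2 internal orders).
So 720 − 240 = 480 arrangements keep them apart.

480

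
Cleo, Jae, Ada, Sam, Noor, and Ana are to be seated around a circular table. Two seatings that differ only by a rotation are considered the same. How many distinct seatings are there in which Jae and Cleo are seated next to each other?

Treat {Jae, Cleo} as one unit (2 internal orders) and seat the resulting 5 units around the table: (4)! circular arrangements.
So 2 × (4)! = 2 × 24 = 48.

48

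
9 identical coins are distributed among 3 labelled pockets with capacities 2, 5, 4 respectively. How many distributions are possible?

Ignoring the caps, the number of non-negative solutions to x_1+…+x_3 = 9 is C(11,2) = 55.
Subtract solutions that violate a single cap (substitute x_i' = x_i − (cap_i+1)): x_1 ≥ 3 gives C(8,2) = 28; x_2 ≥ 6 gives C(5,2) = 10; x_3 ≥ 5 gives C(6,2) = 15. Together 53.
Add back pairs where two caps are both exceeded: 1 + 3 + 0 = 4.
By inclusion–exclusion the count is 55 − 53 + 4 = 6.

6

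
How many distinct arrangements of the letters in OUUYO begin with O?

With the first slot taken by O, it remains to arrange the other 4 letters (UUYO).
Those 4 letters have U appearing twice, giving (4)!/(2!) = 12.

12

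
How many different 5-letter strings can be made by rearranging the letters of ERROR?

Letter multiplicities in ERROR: E×1, O×1, R×3.
The number of distinct arrangements is 5!/(3!) = 120/6 = 20.

20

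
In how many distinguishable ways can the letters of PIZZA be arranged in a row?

60

Letter multiplicities in PIZZA: A×1, I×1, P×1, Z×2.
So there are 5! / (2!) = 60 distinguishable arrangements.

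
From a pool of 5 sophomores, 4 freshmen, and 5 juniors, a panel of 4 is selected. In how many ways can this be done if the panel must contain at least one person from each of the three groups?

With no constraint there are C(14,4) = 1001 possible selections.
Selections missing a whole group: no sophomores → C(9,4) = 126; no freshmen → C(10,4) = 210; no juniors → C(9,4) = 126.
Add back selections omitting two groups (i.e. drawn from a single group): C(5,4) + C(4,4) + C(5,4) = 11.
By inclusion–exclusion: 1001 − 462 + 11 = 550.

550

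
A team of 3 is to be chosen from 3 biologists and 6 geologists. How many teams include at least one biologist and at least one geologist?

63

Total 3-person selections from all 9: C(9,3) = 84.
Subtract selections that omit an entire group: no biologists → C(6,3) = 20; no geologists → C(3,3) = 1.
Both groups omitted at once is impossible, so 84 − 21 = 63.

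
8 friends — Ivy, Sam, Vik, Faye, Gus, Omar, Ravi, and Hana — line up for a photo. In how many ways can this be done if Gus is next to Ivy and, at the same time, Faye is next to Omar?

Treat {Gus,Ivy} as one block (2 orders) and {Faye,Omar} as another (2 orders).
That leaves 6 units to arrange: 2 × 2 × 6! = 4 × 720 = 2880.

2880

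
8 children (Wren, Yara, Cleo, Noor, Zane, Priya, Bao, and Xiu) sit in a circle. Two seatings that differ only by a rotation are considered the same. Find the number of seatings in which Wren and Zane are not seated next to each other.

3600

All circular seatings of 8 people number (7)! = 5040.
Those with Wren next to Zane: fuse the pair into one unit and seat 7 units around a circle — 2·(6)! = 1440.
Subtracting, 5040 − 1440 = 3600.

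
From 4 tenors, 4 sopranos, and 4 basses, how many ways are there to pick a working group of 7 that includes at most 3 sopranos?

Split by how many sopranos are chosen (0 through 3).
Sum: C(4,0)·C(8,7) + C(4,1)·C(8,6) + C(4,2)·C(8,5) + C(4,3)·C(8,4) = 8 + 112 + 336 + 280 = 736.

736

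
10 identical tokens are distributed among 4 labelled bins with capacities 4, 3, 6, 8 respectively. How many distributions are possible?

126

Without the upper bounds there are C(13,3) = 286 ways to split 10 among 4 bins.
Subtract solutions that violate a single cap (substitute x_i' = x_i − (cap_i+1)): x_1 ≥ 5 gives C(8,3) = 56; x_2 ≥ 4 gives C(9,3) = 84; x_3 ≥ 7 gives C(6,3) = 20; x_4 ≥ 9 gives C(4,3) = 4. Together 164.
Add back pairs where two caps are both exceeded: 4 + 0 + 0 + 0 + 0 + 0 = 4.
By inclusion–exclusion the count is 286 − 164 + 4 = 126.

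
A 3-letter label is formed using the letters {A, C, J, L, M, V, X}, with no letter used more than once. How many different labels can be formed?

With no repetition, fill the 3 letters in order: 7 choices, then 6, down to 5.
7 × 6 × 5 = 210.

210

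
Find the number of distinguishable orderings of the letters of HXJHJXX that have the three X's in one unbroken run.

30

Treat the 3 copies of X as a single block. The multiset to arrange is then {XXX, H, H, J, J}, 5 items in all.
That gives (5)!/(2!·2!) = 30 arrangements.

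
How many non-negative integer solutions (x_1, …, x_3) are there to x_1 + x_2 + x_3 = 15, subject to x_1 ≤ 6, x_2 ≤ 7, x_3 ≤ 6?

By stars and bars, unrestricted non-negative solutions to x_1+…+x_3 = 15 number C(15+2,2) = 136.
Subtract solutions that violate a single cap (substitute x_i' = x_i − (cap_i+1)): x_1 ≥ 7 gives C(10,2) = 45; x_2 ≥ 8 gives C(9,2) = 36; x_3 ≥ 7 gives C(10,2) = 45. Together 126.
Add back pairs where two caps are both exceeded: 1 + 3 + 1 = 5.
By inclusion–exclusion the count is 136 − 126 + 5 = 15.

15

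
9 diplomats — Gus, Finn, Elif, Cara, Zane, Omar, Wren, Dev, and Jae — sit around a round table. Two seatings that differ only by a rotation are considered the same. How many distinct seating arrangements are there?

40320

Fix one person's seat to break rotational symmetry; the remaining 8 people can be arranged in (8)! = 40320 ways.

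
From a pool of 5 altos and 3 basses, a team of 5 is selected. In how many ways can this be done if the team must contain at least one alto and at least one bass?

Unrestricted: C(8,5) = 56 ways to pick any 5 of the 8.
Selections missing a whole group: no altos → C(3,5) = 0; no basses → C(5,5) = 1.
Both groups omitted at once is impossible, so 56 − 1 = 55.

55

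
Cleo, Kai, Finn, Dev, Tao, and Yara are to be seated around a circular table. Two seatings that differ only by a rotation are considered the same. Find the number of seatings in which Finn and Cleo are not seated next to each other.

72

Without the restriction there are (5)! = 120 seatings.
Seatings with Finn beside Cleo: treat them as a block with 2 internal orders, giving 2 × (4)! = 48.
Subtracting, 120 − 48 = 72.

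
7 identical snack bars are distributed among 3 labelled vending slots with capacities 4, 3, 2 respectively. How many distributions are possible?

Without the upper bounds there are C(9,2) = 36 ways to split 7 among 3 vending slots.
Subtract solutions that violate a single cap (substitute x_i' = x_i − (cap_i+1)): x_1 ≥ 5 gives C(4,2) = 6; x_2 ≥ 4 gives C(5,2) = 10; x_3 ≥ 3 gives C(6,2) = 15. Together 31.
Add back pairs where two caps are both exceeded: 0 + 0 + 1 = 1.
By inclusion–exclusion the count is 36 − 31 + 1 = 6.

6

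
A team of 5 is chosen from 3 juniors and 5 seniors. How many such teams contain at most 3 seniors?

Split by how many seniors are chosen (0 through 3).
Sum: C(5,0)·C(3,5) + C(5,1)·C(3,4) + C(5,2)·C(3,3) + C(5,3)·C(3,2) = 0 + 0 + 10 + 30 = 40.

40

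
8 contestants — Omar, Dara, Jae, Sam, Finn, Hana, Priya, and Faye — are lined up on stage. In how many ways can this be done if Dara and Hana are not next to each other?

There are 8! = 40320 arrangements in all. If Dara and Hana are adjacent, merging them into one block gives 2·(7)! = 10080 arrangements.
So 40320 − 10080 = 30240 arrangements keep them apart.

30240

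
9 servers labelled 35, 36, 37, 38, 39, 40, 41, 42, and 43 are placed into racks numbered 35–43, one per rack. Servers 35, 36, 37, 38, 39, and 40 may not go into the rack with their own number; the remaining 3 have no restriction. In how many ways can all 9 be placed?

Let Aᵢ (for 35 ≤ i ≤ 40) be the placements that put server i in its forbidden rack. Any j of these fix j positions, leaving (9−j)! ways to fill the rest, and there are C(6,j) ways to pick which j.
By inclusion–exclusion, the number of valid placements is Σ_{j=0}^{6} (−1)^j C(6,j)·(9−j)!.
Computing: 362880 − 241920 + 75600 − 14400 + 1800 − 144 + 6 = 183822.

183822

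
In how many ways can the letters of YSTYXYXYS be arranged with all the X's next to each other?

Treat the 2 copies of X as a single block. The multiset to arrange is then {XX, S, S, T, Y, Y, Y, Y}, 8 items in all.
That gives (8)!/(4!·2!) = 840 arrangements.

840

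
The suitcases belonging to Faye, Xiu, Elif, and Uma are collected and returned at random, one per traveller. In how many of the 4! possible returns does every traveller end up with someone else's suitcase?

9

Count assignments avoiding every fixed point. For any j of the 4 travellers fixed to their own suitcase, the other 4−j can be arranged in (4−j)! ways.
By inclusion–exclusion this is Σ_{j=0}^{4} (−1)^j C(4,j)·(4−j)!.
Computing: 24 − 24 + 12 − 4 + 1 = 9.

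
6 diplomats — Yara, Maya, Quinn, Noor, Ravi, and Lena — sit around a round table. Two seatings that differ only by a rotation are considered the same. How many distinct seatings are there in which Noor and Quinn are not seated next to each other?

All circular seatings of 6 people number (5)! = 120.
Those with Noor next to Quinn: fuse the pair into one unit and seat 5 units around a circle — 2·(4)! = 48.
Subtracting, 120 − 48 = 72.

72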